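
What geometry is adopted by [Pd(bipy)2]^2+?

square planar

Ligand charges: 2,2′-bipyridine is neutral. With an overall charge of +2 the palladium centre must be in the +2 oxidation state.
Group 10 minus oxidation state 2 gives a d⁸ configuration.
Counting donor atoms: 2×2,2′-bipyridine (bidentate) → 4 donors. Coordination number = 4.
A 4d d⁸ ion has a large crystal-field splitting; square planar leaves the high-energy d_{x²−y²} orbital empty and maximises CFSE.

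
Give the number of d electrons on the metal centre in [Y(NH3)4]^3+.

d0

Ammonia is neutral; balancing the +3 overall charge requires Y(III).
Group 3 minus oxidation state 3 gives a d⁰ configuration.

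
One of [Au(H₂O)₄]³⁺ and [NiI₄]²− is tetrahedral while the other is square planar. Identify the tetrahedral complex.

[NiI₄]²−

For [Au(H₂O)₄]³⁺: Water is neutral; balancing the +3 overall charge requires Au(III). Au sits in group 11, so the d-electron count is 11 − 3 = 8. A 5d d⁸ ion has a large crystal-field splitting; square planar leaves the high-energy d_{x²−y²} orbital empty and maximises CFSE. → square planar.
For [NiI₄]²−: Each iodide is −1; balancing the −2 overall charge requires Ni(II). Nickel is a group-10 element; Ni(II) is therefore d⁸. Iodide is a weak-field ligand. With weak-field ligands the CFSE gain from square planar is small, so a 3d d⁸ ion takes the sterically preferred tetrahedral geometry. → tetrahedral.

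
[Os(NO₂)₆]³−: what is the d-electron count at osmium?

Each nitro (N-bound nitrite) is −1; balancing the −3 overall charge requires Os(III).
Osmium is a group-8 element; Os(III) is therefore d⁵.

d⁵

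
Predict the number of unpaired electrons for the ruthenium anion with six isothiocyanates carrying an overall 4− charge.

0 unpaired electrons

Summing ligand charges against the −4 overall charge gives an oxidation state of +2 for ruthenium.
Group 8 minus oxidation state 2 gives a d⁶ configuration.
The spin state decides the count: a 4d ion has a large Δₒ and is invariably low-spin.
An octahedral low-spin d⁶ ion is t₂g⁶e_g⁰, giving 0 unpaired electrons.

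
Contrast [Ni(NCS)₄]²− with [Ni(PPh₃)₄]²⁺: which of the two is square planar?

For [Ni(NCS)₄]²−: Ligand charges: each isothiocyanate is −1. With an overall charge of −2 the nickel centre must be in the +2 oxidation state. Nickel is a group-10 element; Ni(II) is therefore d⁸. Isothiocyanate is a weak-field ligand. With weak-field ligands the CFSE gain from square planar is small, so a 3d d⁸ ion takes the sterically preferred tetrahedral geometry. → tetrahedral.
For [Ni(PPh₃)₄]²⁺: Triphenylphosphine is neutral; balancing the +2 overall charge requires Ni(II). Ni sits in group 10, so the d-electron count is 10 − 2 = 8. Triphenylphosphine is a strong-field ligand (high in the spectrochemical series). A 3d d⁸ ion with strong-field ligands gains enough CFSE to favour square planar over tetrahedral. → square planar.

[Ni(PPh₃)₄]²⁺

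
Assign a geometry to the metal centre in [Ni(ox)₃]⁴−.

octahedral

Summing ligand charges against the −4 overall charge gives an oxidation state of +2 for nickel.
Group 10 minus oxidation state 2 gives a d⁸ configuration.
Counting donor atoms: 3×oxalate (bidentate) → 6 donors. Coordination number = 6.
Six donors around a single metal centre give an octahedral coordination sphere.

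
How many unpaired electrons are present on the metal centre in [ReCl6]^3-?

Summing ligand charges against the −3 overall charge gives an oxidation state of +3 for rhenium.
Re sits in group 7, so the d-electron count is 7 − 3 = 4.
The spin state decides the count: a 5d ion has a large Δₒ and is invariably low-spin.
An octahedral low-spin d⁴ ion is t₂g⁴e_g⁰, giving 2 unpaired electrons.

2 unpaired electrons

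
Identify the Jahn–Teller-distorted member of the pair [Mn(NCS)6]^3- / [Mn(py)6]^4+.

[Mn(NCS)6]^3-

[Mn(NCS)6]^3-: Ligand charges: each isothiocyanate is −1. With an overall charge of −3 the manganese centre must be in the +3 oxidation state. Manganese is a group-7 element; Mn(III) is therefore d⁴. Isothiocyanate is a weak-field ligand for a first-row metal, so the complex is high-spin. The t₂g³e_g¹ (high-spin) configuration has an unevenly filled e_g set; the Jahn–Teller theorem predicts a tetragonal distortion (typically axial elongation) to lift the degeneracy.
[Mn(py)6]^4+: Summing ligand charges against the +4 overall charge gives an oxidation state of +4 for manganese. Group 7 minus oxidation state 4 gives a d³ configuration. The d³ configuration leaves the e_g set evenly filled (or empty) — no strong Jahn–Teller driving force.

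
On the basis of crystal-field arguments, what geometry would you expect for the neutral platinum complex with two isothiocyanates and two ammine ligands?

Each isothiocyanate is −1; ammonia is neutral; balancing the 0 overall charge requires Pt(II).
Pt sits in group 10, so the d-electron count is 10 − 2 = 8.
Coordination number: 4.
A 5d d⁸ ion has a large crystal-field splitting; square planar leaves the high-energy d_{x²−y²} orbital empty and maximises CFSE.

square planar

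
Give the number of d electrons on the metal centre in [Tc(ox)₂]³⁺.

Summing ligand charges against the +3 overall charge gives an oxidation state of +7 for technetium.
Technetium is a group-7 element; Tc(VII) is therefore d⁰.

d0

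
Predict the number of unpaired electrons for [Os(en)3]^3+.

1

Ligand charges: ethylenediamine is neutral. With an overall charge of +3 the osmium centre must be in the +3 oxidation state.
Os sits in group 8, so the d-electron count is 8 − 3 = 5.
Counting donor atoms: 3×ethylenediamine (bidentate) → 6 donors. Coordination number = 6.
The spin state decides the count: a 5d ion has a large Δₒ and is invariably low-spin.
An octahedral low-spin d⁵ ion is t₂g⁵e_g⁰, giving 1 unpaired electron.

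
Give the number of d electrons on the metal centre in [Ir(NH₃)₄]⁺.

d8

Ammonia is neutral; balancing the +1 overall charge requires Ir(I).
Ir sits in group 9, so the d-electron count is 9 − 1 = 8.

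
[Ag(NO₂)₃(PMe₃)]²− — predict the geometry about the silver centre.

tetrahedral

Each nitro (N-bound nitrite) is −1; trimethylphosphine is neutral; balancing the −2 overall charge requires Ag(I).
Group 11 minus oxidation state 1 gives a d¹⁰ configuration.
With 4 monodentate ligands the coordination number is 4.
A d¹⁰ ion has no crystal-field stabilisation preference between square planar and tetrahedral, so four ligands adopt the sterically favoured tetrahedral geometry.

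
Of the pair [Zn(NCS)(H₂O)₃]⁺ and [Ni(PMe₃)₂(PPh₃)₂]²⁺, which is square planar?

[Ni(PMe₃)₂(PPh₃)₂]²⁺

For [Zn(NCS)(H₂O)₃]⁺: Ligand charges: each isothiocyanate is −1; water is neutral. With an overall charge of +1 the zinc centre must be in the +2 oxidation state. Zn sits in group 12, so the d-electron count is 12 − 2 = 10. A d¹⁰ ion has no crystal-field stabilisation preference between square planar and tetrahedral, so four ligands adopt the sterically favoured tetrahedral geometry. → tetrahedral.
For [Ni(PMe₃)₂(PPh₃)₂]²⁺: Summing ligand charges against the +2 overall charge gives an oxidation state of +2 for nickel. Group 10 minus oxidation state 2 gives a d⁸ configuration. Trimethylphosphine and triphenylphosphine are strong-field ligands (high in the spectrochemical series). A 3d d⁸ ion with strong-field ligands gains enough CFSE to favour square planar over tetrahedral. → square planar.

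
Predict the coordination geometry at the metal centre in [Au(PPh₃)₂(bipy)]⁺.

Triphenylphosphine is neutral; 2,2′-bipyridine is neutral; balancing the +1 overall charge requires Au(I).
Group 11 minus oxidation state 1 gives a d¹⁰ configuration.
Counting donor atoms: 2×triphenylphosphine (monodentate) → 2 donors; 1×2,2′-bipyridine (bidentate) → 2 donors. Coordination number = 4.
A d¹⁰ ion has no crystal-field stabilisation preference between square planar and tetrahedral, so four ligands adopt the sterically favoured tetrahedral geometry.

tetrahedral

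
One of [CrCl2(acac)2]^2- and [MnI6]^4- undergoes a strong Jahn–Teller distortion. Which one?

[CrCl2(acac)2]^2-: Ligand charges: each chloride is −1; each acetylacetonate is −1. With an overall charge of −2 the chromium centre must be in the +2 oxidation state. Chromium is a group-6 element; Cr(II) is therefore d⁴. Acetylacetonate and chloride are weak-field ligands for a first-row metal, so the complex is high-spin. The t₂g³e_g¹ (high-spin) configuration has an unevenly filled e_g set; the Jahn–Teller theorem predicts a tetragonal distortion (typically axial elongation) to lift the degeneracy.
[MnI6]^4-: Summing ligand charges against the −4 overall charge gives an oxidation state of +2 for manganese. Manganese is a group-7 element; Mn(II) is therefore d⁵. Iodide is a weak-field ligand for a first-row metal, so the complex is high-spin. The d⁵ configuration leaves the e_g set evenly filled (or empty) — no strong Jahn–Teller driving force.

[CrCl2(acac)2]^2-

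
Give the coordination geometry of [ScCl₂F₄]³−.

octahedral

Each chloride is −1; each fluoride is −1; balancing the −3 overall charge requires Sc(III).
Scandium is a group-3 element; Sc(III) is therefore d⁰.
Coordination number: 6.
Six donors around a single metal centre give an octahedral coordination sphere.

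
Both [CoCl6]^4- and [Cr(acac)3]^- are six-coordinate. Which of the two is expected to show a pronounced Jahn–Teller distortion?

[CoCl6]^4-: Summing ligand charges against the −4 overall charge gives an oxidation state of +2 for cobalt. Cobalt is a group-9 element; Co(II) is therefore d⁷. Chloride is a weak-field ligand for a first-row metal, so the complex is high-spin. The d⁷ configuration leaves the e_g set evenly filled (or empty) — no strong Jahn–Teller driving force.
[Cr(acac)3]^-: Summing ligand charges against the −1 overall charge gives an oxidation state of +2 for chromium. Chromium is a group-6 element; Cr(II) is therefore d⁴. Acetylacetonate is a weak-field ligand for a first-row metal, so the complex is high-spin. The t₂g³e_g¹ (high-spin) configuration has an unevenly filled e_g set; the Jahn–Teller theorem predicts a tetragonal distortion (typically axial elongation) to lift the degeneracy.

[Cr(acac)3]^-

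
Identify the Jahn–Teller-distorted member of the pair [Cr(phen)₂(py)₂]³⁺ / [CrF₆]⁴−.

[Cr(phen)₂(py)₂]³⁺: Summing ligand charges against the +3 overall charge gives an oxidation state of +3 for chromium. Group 6 minus oxidation state 3 gives a d³ configuration. The d³ configuration leaves the e_g set evenly filled (or empty) — no strong Jahn–Teller driving force.
[CrF₆]⁴−: Ligand charges: each fluoride is −1. With an overall charge of −4 the chromium centre must be in the +2 oxidation state. Cr sits in group 6, so the d-electron count is 6 − 2 = 4. Fluoride is a weak-field ligand for a first-row metal, so the complex is high-spin. The t₂g³e_g¹ (high-spin) configuration has an unevenly filled e_g set; the Jahn–Teller theorem predicts a tetragonal distortion (typically axial elongation) to lift the degeneracy.

[CrF₆]⁴−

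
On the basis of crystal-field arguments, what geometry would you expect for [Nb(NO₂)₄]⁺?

tetrahedral

Each nitro (N-bound nitrite) is −1; balancing the +1 overall charge requires Nb(V).
Niobium is a group-5 element; Nb(V) is therefore d⁰.
Coordination number: 4.
A d⁰ ion has no crystal-field stabilisation preference between square planar and tetrahedral, so four ligands adopt the sterically favoured tetrahedral geometry.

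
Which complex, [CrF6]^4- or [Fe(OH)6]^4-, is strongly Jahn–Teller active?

[CrF6]^4-: Ligand charges: each fluoride is −1. With an overall charge of −4 the chromium centre must be in the +2 oxidation state. Cr sits in group 6, so the d-electron count is 6 − 2 = 4. Fluoride is a weak-field ligand for a first-row metal, so the complex is high-spin. The t₂g³e_g¹ (high-spin) configuration has an unevenly filled e_g set; the Jahn–Teller theorem predicts a tetragonal distortion (typically axial elongation) to lift the degeneracy.
[Fe(OH)6]^4-: Ligand charges: each hydroxide is −1. With an overall charge of −4 the iron centre must be in the +2 oxidation state. Fe sits in group 8, so the d-electron count is 8 − 2 = 6. Hydroxide is a weak-field ligand for a first-row metal, so the complex is high-spin. The d⁶ configuration leaves the e_g set evenly filled (or empty) — no strong Jahn–Teller driving force.

[CrF6]^4-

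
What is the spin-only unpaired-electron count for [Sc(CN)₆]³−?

0

Summing ligand charges against the −3 overall charge gives an oxidation state of +3 for scandium.
Group 3 minus oxidation state 3 gives a d⁰ configuration.
In an octahedral field the d⁰ configuration is t₂g⁰e_g⁰, giving 0 unpaired electrons.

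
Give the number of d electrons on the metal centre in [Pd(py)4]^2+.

Pyridine is neutral; balancing the +2 overall charge requires Pd(II).
Palladium is a group-10 element; Pd(II) is therefore d⁸.

d⁸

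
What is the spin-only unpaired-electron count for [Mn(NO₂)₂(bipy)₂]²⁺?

Ligand charges: each nitro (N-bound nitrite) is −1; 2,2′-bipyridine is neutral. With an overall charge of +2 the manganese centre must be in the +4 oxidation state.
Mn sits in group 7, so the d-electron count is 7 − 4 = 3.
Counting donor atoms: 2×nitro (N-bound nitrite) (monodentate) → 2 donors; 2×2,2′-bipyridine (bidentate) → 4 donors. Coordination number = 6.
In an octahedral field the d³ configuration is t₂g³e_g⁰ (only one arrangement possible), giving 3 unpaired electrons.

3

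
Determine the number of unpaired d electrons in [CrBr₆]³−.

Summing ligand charges against the −3 overall charge gives an oxidation state of +3 for chromium.
Group 6 minus oxidation state 3 gives a d³ configuration.
In an octahedral field the d³ configuration is t₂g³e_g⁰ (only one arrangement possible), giving 3 unpaired electrons.

3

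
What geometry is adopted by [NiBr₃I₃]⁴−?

Each bromide is −1; each iodide is −1; balancing the −4 overall charge requires Ni(II).
Ni sits in group 10, so the d-electron count is 10 − 2 = 8.
Coordination number: 6.
Six donors around a single metal centre give an octahedral coordination sphere.

octahedral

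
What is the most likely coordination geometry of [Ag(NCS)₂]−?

linear

Each isothiocyanate is −1; balancing the −1 overall charge requires Ag(I).
Group 11 minus oxidation state 1 gives a d¹⁰ configuration.
With 2 monodentate ligands the coordination number is 2.
A d¹⁰ ion with only two ligands adopts a linear arrangement (sp hybridisation; no CFSE preference).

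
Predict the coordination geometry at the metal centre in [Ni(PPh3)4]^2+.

Summing ligand charges against the +2 overall charge gives an oxidation state of +2 for nickel.
Group 10 minus oxidation state 2 gives a d⁸ configuration.
Coordination number: 4.
Triphenylphosphine is a strong-field ligand (high in the spectrochemical series).
A 3d d⁸ ion with strong-field ligands gains enough CFSE to favour square planar over tetrahedral.

square planar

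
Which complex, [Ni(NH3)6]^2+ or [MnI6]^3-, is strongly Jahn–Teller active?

[Ni(NH3)6]^2+: Ligand charges: ammonia is neutral. With an overall charge of +2 the nickel centre must be in the +2 oxidation state. Nickel is a group-10 element; Ni(II) is therefore d⁸. The d⁸ configuration leaves the e_g set evenly filled (or empty) — no strong Jahn–Teller driving force.
[MnI6]^3-: Summing ligand charges against the −3 overall charge gives an oxidation state of +3 for manganese. Mn sits in group 7, so the d-electron count is 7 − 3 = 4. Iodide is a weak-field ligand for a first-row metal, so the complex is high-spin. The t₂g³e_g¹ (high-spin) configuration has an unevenly filled e_g set; the Jahn–Teller theorem predicts a tetragonal distortion (typically axial elongation) to lift the degeneracy.

[MnI6]^3-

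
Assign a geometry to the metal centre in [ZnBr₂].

Summing ligand charges against the 0 overall charge gives an oxidation state of +2 for zinc.
Zn sits in group 12, so the d-electron count is 12 − 2 = 10.
With 2 monodentate ligands the coordination number is 2.
A d¹⁰ ion with only two ligands adopts a linear arrangement (sp hybridisation; no CFSE preference).

linear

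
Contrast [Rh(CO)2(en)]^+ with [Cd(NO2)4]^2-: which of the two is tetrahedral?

For [Rh(CO)2(en)]^+: Ligand charges: carbonyl is neutral; ethylenediamine is neutral. With an overall charge of +1 the rhodium centre must be in the +1 oxidation state. Rh sits in group 9, so the d-electron count is 9 − 1 = 8. A 4d d⁸ ion has a large crystal-field splitting; square planar leaves the high-energy d_{x²−y²} orbital empty and maximises CFSE. → square planar.
For [Cd(NO2)4]^2-: Each nitro (N-bound nitrite) is −1; balancing the −2 overall charge requires Cd(II). Cadmium is a group-12 element; Cd(II) is therefore d¹⁰. A d¹⁰ ion has no crystal-field stabilisation preference between square planar and tetrahedral, so four ligands adopt the sterically favoured tetrahedral geometry. → tetrahedral.

[Cd(NO2)4]^2-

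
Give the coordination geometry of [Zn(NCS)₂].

Summing ligand charges against the 0 overall charge gives an oxidation state of +2 for zinc.
Zn sits in group 12, so the d-electron count is 12 − 2 = 10.
With 2 monodentate ligands the coordination number is 2.
A d¹⁰ ion with only two ligands adopts a linear arrangement (sp hybridisation; no CFSE preference).

linear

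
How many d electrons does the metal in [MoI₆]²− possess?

Each iodide is −1; balancing the −2 overall charge requires Mo(IV).
Group 6 minus oxidation state 4 gives a d² configuration.

d²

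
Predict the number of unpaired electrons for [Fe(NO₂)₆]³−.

1

Each nitro (N-bound nitrite) is −1; balancing the −3 overall charge requires Fe(III).
Fe sits in group 8, so the d-electron count is 8 − 3 = 5.
The spin state decides the count: Nitro (N-bound nitrite) is a strong-field ligand (high in the spectrochemical series) for a first-row metal, so the complex is low-spin.
An octahedral low-spin d⁵ ion is t₂g⁵e_g⁰, giving 1 unpaired electron.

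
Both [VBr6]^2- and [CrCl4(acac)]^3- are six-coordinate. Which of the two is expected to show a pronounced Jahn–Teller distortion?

[VBr6]^2-: Ligand charges: each bromide is −1. With an overall charge of −2 the vanadium centre must be in the +4 oxidation state. V sits in group 5, so the d-electron count is 5 − 4 = 1. The d¹ configuration leaves the e_g set evenly filled (or empty) — no strong Jahn–Teller driving force.
[CrCl4(acac)]^3-: Summing ligand charges against the −3 overall charge gives an oxidation state of +2 for chromium. Group 6 minus oxidation state 2 gives a d⁴ configuration. Acetylacetonate and chloride are weak-field ligands for a first-row metal, so the complex is high-spin. The t₂g³e_g¹ (high-spin) configuration has an unevenly filled e_g set; the Jahn–Teller theorem predicts a tetragonal distortion (typically axial elongation) to lift the degeneracy.

[CrCl4(acac)]^3-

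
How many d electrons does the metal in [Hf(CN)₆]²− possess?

d⁰

Ligand charges: each cyanide is −1. With an overall charge of −2 the hafnium centre must be in the +4 oxidation state.
Hafnium is a group-4 element; Hf(IV) is therefore d⁰.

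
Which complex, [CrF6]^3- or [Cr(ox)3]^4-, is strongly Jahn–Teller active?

[CrF6]^3-: Summing ligand charges against the −3 overall charge gives an oxidation state of +3 for chromium. Group 6 minus oxidation state 3 gives a d³ configuration. The d³ configuration leaves the e_g set evenly filled (or empty) — no strong Jahn–Teller driving force.
[Cr(ox)3]^4-: Ligand charges: each oxalate is −2. With an overall charge of −4 the chromium centre must be in the +2 oxidation state. Chromium is a group-6 element; Cr(II) is therefore d⁴. Oxalate is a weak-field ligand for a first-row metal, so the complex is high-spin. The t₂g³e_g¹ (high-spin) configuration has an unevenly filled e_g set; the Jahn–Teller theorem predicts a tetragonal distortion (typically axial elongation) to lift the degeneracy.

[Cr(ox)3]^4-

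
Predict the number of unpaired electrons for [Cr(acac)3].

3

Each acetylacetonate is −1; balancing the 0 overall charge requires Cr(III).
Cr sits in group 6, so the d-electron count is 6 − 3 = 3.
Counting donor atoms: 3×acetylacetonate (bidentate) → 6 donors. Coordination number = 6.
In an octahedral field the d³ configuration is t₂g³e_g⁰ (only one arrangement possible), giving 3 unpaired electrons.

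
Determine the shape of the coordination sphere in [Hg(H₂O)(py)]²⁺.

Ligand charges: water is neutral; pyridine is neutral. With an overall charge of +2 the mercury centre must be in the +2 oxidation state.
Mercury is a group-12 element; Hg(II) is therefore d¹⁰.
Coordination number: 2.
A d¹⁰ ion with only two ligands adopts a linear arrangement (sp hybridisation; no CFSE preference).

linear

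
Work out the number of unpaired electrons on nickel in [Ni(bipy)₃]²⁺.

2 unpaired electrons

Summing ligand charges against the +2 overall charge gives an oxidation state of +2 for nickel.
Nickel is a group-10 element; Ni(II) is therefore d⁸.
Counting donor atoms: 3×2,2′-bipyridine (bidentate) → 6 donors. Coordination number = 6.
In an octahedral field the d⁸ configuration is t₂g⁶e_g² (only one arrangement possible), giving 2 unpaired electrons.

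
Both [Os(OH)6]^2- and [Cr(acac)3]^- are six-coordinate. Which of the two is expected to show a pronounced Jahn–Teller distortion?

[Os(OH)6]^2-: Summing ligand charges against the −2 overall charge gives an oxidation state of +4 for osmium. Osmium is a group-8 element; Os(IV) is therefore d⁴. A 5d ion has a large Δₒ and is invariably low-spin. The d⁴ configuration leaves the e_g set evenly filled (or empty) — no strong Jahn–Teller driving force.
[Cr(acac)3]^-: Ligand charges: each acetylacetonate is −1. With an overall charge of −1 the chromium centre must be in the +2 oxidation state. Chromium is a group-6 element; Cr(II) is therefore d⁴. Acetylacetonate is a weak-field ligand for a first-row metal, so the complex is high-spin. The t₂g³e_g¹ (high-spin) configuration has an unevenly filled e_g set; the Jahn–Teller theorem predicts a tetragonal distortion (typically axial elongation) to lift the degeneracy.

[Cr(acac)3]^-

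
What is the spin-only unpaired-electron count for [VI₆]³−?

2

Summing ligand charges against the −3 overall charge gives an oxidation state of +3 for vanadium.
Vanadium is a group-5 element; V(III) is therefore d².
In an octahedral field the d² configuration is t₂g²e_g⁰ (only one arrangement possible), giving 2 unpaired electrons.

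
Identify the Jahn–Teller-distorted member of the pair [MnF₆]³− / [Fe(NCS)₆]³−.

[MnF₆]³−: Ligand charges: each fluoride is −1. With an overall charge of −3 the manganese centre must be in the +3 oxidation state. Mn sits in group 7, so the d-electron count is 7 − 3 = 4. Fluoride is a weak-field ligand for a first-row metal, so the complex is high-spin. The t₂g³e_g¹ (high-spin) configuration has an unevenly filled e_g set; the Jahn–Teller theorem predicts a tetragonal distortion (typically axial elongation) to lift the degeneracy.
[Fe(NCS)₆]³−: Summing ligand charges against the −3 overall charge gives an oxidation state of +3 for iron. Group 8 minus oxidation state 3 gives a d⁵ configuration. Isothiocyanate is a weak-field ligand for a first-row metal, so the complex is high-spin. The d⁵ configuration leaves the e_g set evenly filled (or empty) — no strong Jahn–Teller driving force.

[MnF₆]³−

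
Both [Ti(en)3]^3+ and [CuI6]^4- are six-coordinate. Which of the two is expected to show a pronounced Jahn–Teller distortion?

[Ti(en)3]^3+: Ligand charges: ethylenediamine is neutral. With an overall charge of +3 the titanium centre must be in the +3 oxidation state. Titanium is a group-4 element; Ti(III) is therefore d¹. The d¹ configuration leaves the e_g set evenly filled (or empty) — no strong Jahn–Teller driving force.
[CuI6]^4-: Ligand charges: each iodide is −1. With an overall charge of −4 the copper centre must be in the +2 oxidation state. Cu sits in group 11, so the d-electron count is 11 − 2 = 9. The t₂g⁶e_g³ configuration has an unevenly filled e_g set; the Jahn–Teller theorem predicts a tetragonal distortion (typically axial elongation) to lift the degeneracy.

[CuI6]^4-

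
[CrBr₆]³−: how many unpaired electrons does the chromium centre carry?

3

Summing ligand charges against the −3 overall charge gives an oxidation state of +3 for chromium.
Group 6 minus oxidation state 3 gives a d³ configuration.
In an octahedral field the d³ configuration is t₂g³e_g⁰ (only one arrangement possible), giving 3 unpaired electrons.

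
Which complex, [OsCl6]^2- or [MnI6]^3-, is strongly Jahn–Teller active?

[OsCl6]^2-: Ligand charges: each chloride is −1. With an overall charge of −2 the osmium centre must be in the +4 oxidation state. Group 8 minus oxidation state 4 gives a d⁴ configuration. A 5d ion has a large Δₒ and is invariably low-spin. The d⁴ configuration leaves the e_g set evenly filled (or empty) — no strong Jahn–Teller driving force.
[MnI6]^3-: Ligand charges: each iodide is −1. With an overall charge of −3 the manganese centre must be in the +3 oxidation state. Group 7 minus oxidation state 3 gives a d⁴ configuration. Iodide is a weak-field ligand for a first-row metal, so the complex is high-spin. The t₂g³e_g¹ (high-spin) configuration has an unevenly filled e_g set; the Jahn–Teller theorem predicts a tetragonal distortion (typically axial elongation) to lift the degeneracy.

[MnI6]^3-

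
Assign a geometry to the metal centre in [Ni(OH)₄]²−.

Summing ligand charges against the −2 overall charge gives an oxidation state of +2 for nickel.
Group 10 minus oxidation state 2 gives a d⁸ configuration.
Coordination number: 4.
Hydroxide is a weak-field ligand.
With weak-field ligands the CFSE gain from square planar is small, so a 3d d⁸ ion takes the sterically preferred tetrahedral geometry.

tetrahedral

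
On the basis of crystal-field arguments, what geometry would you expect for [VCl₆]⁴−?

octahedral

Summing ligand charges against the −4 overall charge gives an oxidation state of +2 for vanadium.
Vanadium is a group-5 element; V(II) is therefore d³.
Coordination number: 6.
Six donors around a single metal centre give an octahedral coordination sphere.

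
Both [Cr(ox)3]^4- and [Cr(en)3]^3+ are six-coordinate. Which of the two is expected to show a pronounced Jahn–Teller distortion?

[Cr(ox)3]^4-

[Cr(ox)3]^4-: Each oxalate is −2; balancing the −4 overall charge requires Cr(II). Group 6 minus oxidation state 2 gives a d⁴ configuration. Oxalate is a weak-field ligand for a first-row metal, so the complex is high-spin. The t₂g³e_g¹ (high-spin) configuration has an unevenly filled e_g set; the Jahn–Teller theorem predicts a tetragonal distortion (typically axial elongation) to lift the degeneracy.
[Cr(en)3]^3+: Summing ligand charges against the +3 overall charge gives an oxidation state of +3 for chromium. Group 6 minus oxidation state 3 gives a d³ configuration. The d³ configuration leaves the e_g set evenly filled (or empty) — no strong Jahn–Teller driving force.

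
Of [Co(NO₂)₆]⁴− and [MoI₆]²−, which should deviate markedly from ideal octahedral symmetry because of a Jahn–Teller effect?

[Co(NO₂)₆]⁴−: Summing ligand charges against the −4 overall charge gives an oxidation state of +2 for cobalt. Co sits in group 9, so the d-electron count is 9 − 2 = 7. Nitro (N-bound nitrite) is a strong-field ligand (high in the spectrochemical series) for a first-row metal, so the complex is low-spin. The t₂g⁶e_g¹ (low-spin) configuration has an unevenly filled e_g set; the Jahn–Teller theorem predicts a tetragonal distortion (typically axial elongation) to lift the degeneracy.
[MoI₆]²−: Summing ligand charges against the −2 overall charge gives an oxidation state of +4 for molybdenum. Molybdenum is a group-6 element; Mo(IV) is therefore d². The d² configuration leaves the e_g set evenly filled (or empty) — no strong Jahn–Teller driving force.

[Co(NO₂)₆]⁴−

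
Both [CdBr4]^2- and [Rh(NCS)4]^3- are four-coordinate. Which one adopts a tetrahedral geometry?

[CdBr4]^2-

For [CdBr4]^2-: Each bromide is −1; balancing the −2 overall charge requires Cd(II). Cd sits in group 12, so the d-electron count is 12 − 2 = 10. A d¹⁰ ion has no crystal-field stabilisation preference between square planar and tetrahedral, so four ligands adopt the sterically favoured tetrahedral geometry. → tetrahedral.
For [Rh(NCS)4]^3-: Summing ligand charges against the −3 overall charge gives an oxidation state of +1 for rhodium. Group 9 minus oxidation state 1 gives a d⁸ configuration. A 4d d⁸ ion has a large crystal-field splitting; square planar leaves the high-energy d_{x²−y²} orbital empty and maximises CFSE. → square planar.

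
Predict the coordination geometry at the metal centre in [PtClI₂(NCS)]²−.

Ligand charges: each chloride is −1; each iodide is −1; each isothiocyanate is −1. With an overall charge of −2 the platinum centre must be in the +2 oxidation state.
Group 10 minus oxidation state 2 gives a d⁸ configuration.
With 4 monodentate ligands the coordination number is 4.
A 5d d⁸ ion has a large crystal-field splitting; square planar leaves the high-energy d_{x²−y²} orbital empty and maximises CFSE.

square planar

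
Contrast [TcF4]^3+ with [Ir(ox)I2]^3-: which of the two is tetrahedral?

[TcF4]^3+

For [TcF4]^3+: Each fluoride is −1; balancing the +3 overall charge requires Tc(VII). Group 7 minus oxidation state 7 gives a d⁰ configuration. A d⁰ ion has no crystal-field stabilisation preference between square planar and tetrahedral, so four ligands adopt the sterically favoured tetrahedral geometry. → tetrahedral.
For [Ir(ox)I2]^3-: Each oxalate is −2; each iodide is −1; balancing the −3 overall charge requires Ir(I). Iridium is a group-9 element; Ir(I) is therefore d⁸. A 5d d⁸ ion has a large crystal-field splitting; square planar leaves the high-energy d_{x²−y²} orbital empty and maximises CFSE. → square planar.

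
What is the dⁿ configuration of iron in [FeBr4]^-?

Summing ligand charges against the −1 overall charge gives an oxidation state of +3 for iron.
Group 8 minus oxidation state 3 gives a d⁵ configuration.

d5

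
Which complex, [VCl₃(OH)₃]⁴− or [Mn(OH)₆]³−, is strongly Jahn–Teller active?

[VCl₃(OH)₃]⁴−: Summing ligand charges against the −4 overall charge gives an oxidation state of +2 for vanadium. Vanadium is a group-5 element; V(II) is therefore d³. The d³ configuration leaves the e_g set evenly filled (or empty) — no strong Jahn–Teller driving force.
[Mn(OH)₆]³−: Ligand charges: each hydroxide is −1. With an overall charge of −3 the manganese centre must be in the +3 oxidation state. Manganese is a group-7 element; Mn(III) is therefore d⁴. Hydroxide is a weak-field ligand for a first-row metal, so the complex is high-spin. The t₂g³e_g¹ (high-spin) configuration has an unevenly filled e_g set; the Jahn–Teller theorem predicts a tetragonal distortion (typically axial elongation) to lift the degeneracy.

[Mn(OH)₆]³−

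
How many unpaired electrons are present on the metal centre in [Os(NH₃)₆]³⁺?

Summing ligand charges against the +3 overall charge gives an oxidation state of +3 for osmium.
Group 8 minus oxidation state 3 gives a d⁵ configuration.
The spin state decides the count: a 5d ion has a large Δₒ and is invariably low-spin.
An octahedral low-spin d⁵ ion is t₂g⁵e_g⁰, giving 1 unpaired electron.

1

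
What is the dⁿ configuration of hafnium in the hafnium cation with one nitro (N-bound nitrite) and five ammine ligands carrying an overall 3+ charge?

Summing ligand charges against the +3 overall charge gives an oxidation state of +4 for hafnium.
Hf sits in group 4, so the d-electron count is 4 − 4 = 0.

d0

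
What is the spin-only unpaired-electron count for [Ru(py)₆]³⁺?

Summing ligand charges against the +3 overall charge gives an oxidation state of +3 for ruthenium.
Ruthenium is a group-8 element; Ru(III) is therefore d⁵.
The spin state decides the count: a 4d ion has a large Δₒ and is invariably low-spin.
An octahedral low-spin d⁵ ion is t₂g⁵e_g⁰, giving 1 unpaired electron.

1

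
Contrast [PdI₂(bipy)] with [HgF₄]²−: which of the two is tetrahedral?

[HgF₄]²−

For [PdI₂(bipy)]: Summing ligand charges against the 0 overall charge gives an oxidation state of +2 for palladium. Palladium is a group-10 element; Pd(II) is therefore d⁸. A 4d d⁸ ion has a large crystal-field splitting; square planar leaves the high-energy d_{x²−y²} orbital empty and maximises CFSE. → square planar.
For [HgF₄]²−: Each fluoride is −1; balancing the −2 overall charge requires Hg(II). Mercury is a group-12 element; Hg(II) is therefore d¹⁰. A d¹⁰ ion has no crystal-field stabilisation preference between square planar and tetrahedral, so four ligands adopt the sterically favoured tetrahedral geometry. → tetrahedral.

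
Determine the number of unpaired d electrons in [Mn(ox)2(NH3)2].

3

Ligand charges: each oxalate is −2; ammonia is neutral. With an overall charge of 0 the manganese centre must be in the +4 oxidation state.
Group 7 minus oxidation state 4 gives a d³ configuration.
Counting donor atoms: 2×oxalate (bidentate) → 4 donors; 2×ammonia (monodentate) → 2 donors. Coordination number = 6.
In an octahedral field the d³ configuration is t₂g³e_g⁰ (only one arrangement possible), giving 3 unpaired electrons.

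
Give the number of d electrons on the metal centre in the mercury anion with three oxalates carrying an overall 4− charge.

d10

Summing ligand charges against the −4 overall charge gives an oxidation state of +2 for mercury.
Group 12 minus oxidation state 2 gives a d¹⁰ configuration.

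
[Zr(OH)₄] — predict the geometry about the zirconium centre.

Each hydroxide is −1; balancing the 0 overall charge requires Zr(IV).
Zr sits in group 4, so the d-electron count is 4 − 4 = 0.
With 4 monodentate ligands the coordination number is 4.
A d⁰ ion has no crystal-field stabilisation preference between square planar and tetrahedral, so four ligands adopt the sterically favoured tetrahedral geometry.

tetrahedral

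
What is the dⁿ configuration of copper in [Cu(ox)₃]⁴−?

d9

Each oxalate is −2; balancing the −4 overall charge requires Cu(II).
Group 11 minus oxidation state 2 gives a d⁹ configuration.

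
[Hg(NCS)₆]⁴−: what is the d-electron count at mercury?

Each isothiocyanate is −1; balancing the −4 overall charge requires Hg(II).
Group 12 minus oxidation state 2 gives a d¹⁰ configuration.

d¹⁰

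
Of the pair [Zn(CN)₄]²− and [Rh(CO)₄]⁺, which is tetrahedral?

[Zn(CN)₄]²−

For [Zn(CN)₄]²−: Each cyanide is −1; balancing the −2 overall charge requires Zn(II). Zinc is a group-12 element; Zn(II) is therefore d¹⁰. A d¹⁰ ion has no crystal-field stabilisation preference between square planar and tetrahedral, so four ligands adopt the sterically favoured tetrahedral geometry. → tetrahedral.
For [Rh(CO)₄]⁺: Ligand charges: carbonyl is neutral. With an overall charge of +1 the rhodium centre must be in the +1 oxidation state. Rhodium is a group-9 element; Rh(I) is therefore d⁸. A 4d d⁸ ion has a large crystal-field splitting; square planar leaves the high-energy d_{x²−y²} orbital empty and maximises CFSE. → square planar.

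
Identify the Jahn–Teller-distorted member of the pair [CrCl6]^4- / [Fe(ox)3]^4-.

[CrCl6]^4-

[CrCl6]^4-: Summing ligand charges against the −4 overall charge gives an oxidation state of +2 for chromium. Group 6 minus oxidation state 2 gives a d⁴ configuration. Chloride is a weak-field ligand for a first-row metal, so the complex is high-spin. The t₂g³e_g¹ (high-spin) configuration has an unevenly filled e_g set; the Jahn–Teller theorem predicts a tetragonal distortion (typically axial elongation) to lift the degeneracy.
[Fe(ox)3]^4-: Summing ligand charges against the −4 overall charge gives an oxidation state of +2 for iron. Fe sits in group 8, so the d-electron count is 8 − 2 = 6. Oxalate is a weak-field ligand for a first-row metal, so the complex is high-spin. The d⁶ configuration leaves the e_g set evenly filled (or empty) — no strong Jahn–Teller driving force.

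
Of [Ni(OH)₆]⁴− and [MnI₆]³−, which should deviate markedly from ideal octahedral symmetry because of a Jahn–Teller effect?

[Ni(OH)₆]⁴−: Summing ligand charges against the −4 overall charge gives an oxidation state of +2 for nickel. Group 10 minus oxidation state 2 gives a d⁸ configuration. The d⁸ configuration leaves the e_g set evenly filled (or empty) — no strong Jahn–Teller driving force.
[MnI₆]³−: Each iodide is −1; balancing the −3 overall charge requires Mn(III). Manganese is a group-7 element; Mn(III) is therefore d⁴. Iodide is a weak-field ligand for a first-row metal, so the complex is high-spin. The t₂g³e_g¹ (high-spin) configuration has an unevenly filled e_g set; the Jahn–Teller theorem predicts a tetragonal distortion (typically axial elongation) to lift the degeneracy.

[MnI₆]³−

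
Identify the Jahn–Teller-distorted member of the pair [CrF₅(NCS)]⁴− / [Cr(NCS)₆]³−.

[CrF₅(NCS)]⁴−: Summing ligand charges against the −4 overall charge gives an oxidation state of +2 for chromium. Cr sits in group 6, so the d-electron count is 6 − 2 = 4. Fluoride and isothiocyanate are weak-field ligands for a first-row metal, so the complex is high-spin. The t₂g³e_g¹ (high-spin) configuration has an unevenly filled e_g set; the Jahn–Teller theorem predicts a tetragonal distortion (typically axial elongation) to lift the degeneracy.
[Cr(NCS)₆]³−: Summing ligand charges against the −3 overall charge gives an oxidation state of +3 for chromium. Cr sits in group 6, so the d-electron count is 6 − 3 = 3. The d³ configuration leaves the e_g set evenly filled (or empty) — no strong Jahn–Teller driving force.

[CrF₅(NCS)]⁴−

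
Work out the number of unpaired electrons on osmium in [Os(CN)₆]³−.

Each cyanide is −1; balancing the −3 overall charge requires Os(III).
Os sits in group 8, so the d-electron count is 8 − 3 = 5.
The spin state decides the count: a 5d ion has a large Δₒ and is invariably low-spin.
An octahedral low-spin d⁵ ion is t₂g⁵e_g⁰, giving 1 unpaired electron.

1 unpaired electron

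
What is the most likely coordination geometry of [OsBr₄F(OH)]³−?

octahedral

Ligand charges: each bromide is −1; each fluoride is −1; each hydroxide is −1. With an overall charge of −3 the osmium centre must be in the +3 oxidation state.
Os sits in group 8, so the d-electron count is 8 − 3 = 5.
With 6 monodentate ligands the coordination number is 6.
Six donors around a single metal centre give an octahedral coordination sphere.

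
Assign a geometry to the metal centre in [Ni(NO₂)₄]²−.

square planar

Ligand charges: each nitro (N-bound nitrite) is −1. With an overall charge of −2 the nickel centre must be in the +2 oxidation state.
Nickel is a group-10 element; Ni(II) is therefore d⁸.
Coordination number: 4.
Nitro (N-bound nitrite) is a strong-field ligand (high in the spectrochemical series).
A 3d d⁸ ion with strong-field ligands gains enough CFSE to favour square planar over tetrahedral.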